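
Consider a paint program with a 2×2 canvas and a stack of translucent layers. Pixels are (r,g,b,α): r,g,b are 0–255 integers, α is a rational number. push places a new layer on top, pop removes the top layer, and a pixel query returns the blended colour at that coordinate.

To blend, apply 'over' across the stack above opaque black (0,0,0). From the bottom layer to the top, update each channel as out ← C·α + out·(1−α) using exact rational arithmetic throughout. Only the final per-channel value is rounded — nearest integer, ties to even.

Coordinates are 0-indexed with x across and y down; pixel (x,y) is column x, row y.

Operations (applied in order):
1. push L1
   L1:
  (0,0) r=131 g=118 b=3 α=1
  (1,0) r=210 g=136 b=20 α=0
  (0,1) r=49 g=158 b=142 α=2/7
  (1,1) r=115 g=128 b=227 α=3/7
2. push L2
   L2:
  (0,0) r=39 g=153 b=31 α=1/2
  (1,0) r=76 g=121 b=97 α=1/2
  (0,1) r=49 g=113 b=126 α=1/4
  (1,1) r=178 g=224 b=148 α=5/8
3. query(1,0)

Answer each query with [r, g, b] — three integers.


at x=1,y=0 over L1,L2:
L1 α=0: [0, 0, 0]
L2 α=1/2: [38, 121/2, 97/2]
= [38, 60, 48]


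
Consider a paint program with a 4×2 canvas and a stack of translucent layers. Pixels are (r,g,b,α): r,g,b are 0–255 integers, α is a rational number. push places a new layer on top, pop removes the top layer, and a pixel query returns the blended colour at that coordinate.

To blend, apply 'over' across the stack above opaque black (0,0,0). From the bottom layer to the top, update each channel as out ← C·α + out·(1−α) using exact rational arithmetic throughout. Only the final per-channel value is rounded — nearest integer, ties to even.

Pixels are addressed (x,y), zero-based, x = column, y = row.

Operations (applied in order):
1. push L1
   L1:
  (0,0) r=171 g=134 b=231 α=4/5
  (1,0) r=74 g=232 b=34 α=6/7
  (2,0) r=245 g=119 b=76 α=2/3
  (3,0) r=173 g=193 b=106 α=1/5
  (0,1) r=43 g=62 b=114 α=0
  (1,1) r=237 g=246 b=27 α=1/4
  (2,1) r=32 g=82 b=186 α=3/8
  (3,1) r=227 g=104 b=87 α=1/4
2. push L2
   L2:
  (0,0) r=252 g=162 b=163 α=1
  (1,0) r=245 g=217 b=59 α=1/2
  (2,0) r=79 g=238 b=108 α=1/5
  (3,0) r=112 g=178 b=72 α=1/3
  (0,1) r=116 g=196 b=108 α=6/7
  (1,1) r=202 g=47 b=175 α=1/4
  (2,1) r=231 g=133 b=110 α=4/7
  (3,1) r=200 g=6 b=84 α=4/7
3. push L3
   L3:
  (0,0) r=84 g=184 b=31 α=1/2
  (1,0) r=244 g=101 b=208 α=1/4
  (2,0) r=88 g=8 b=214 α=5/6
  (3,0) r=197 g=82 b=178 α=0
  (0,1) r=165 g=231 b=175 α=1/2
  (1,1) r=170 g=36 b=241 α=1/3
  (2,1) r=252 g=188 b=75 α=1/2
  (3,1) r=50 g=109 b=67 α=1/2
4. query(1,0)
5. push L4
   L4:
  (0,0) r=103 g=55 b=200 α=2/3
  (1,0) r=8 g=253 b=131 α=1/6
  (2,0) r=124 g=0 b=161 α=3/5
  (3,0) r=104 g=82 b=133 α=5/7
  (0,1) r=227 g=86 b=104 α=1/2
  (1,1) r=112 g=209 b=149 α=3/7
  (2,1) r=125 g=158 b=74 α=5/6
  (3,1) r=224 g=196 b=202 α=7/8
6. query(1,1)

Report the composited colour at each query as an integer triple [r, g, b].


query (1,0) [L1,L2,L3] — begin 0,0,0
+L1 (α=6/7) → [444/7, 1392/7, 204/7]
+L2 (α=1/2) → [2159/14, 2911/14, 617/14]
+L3 (α=1/4) → [9893/56, 10147/56, 4763/56]
→ [177, 181, 85]

at x=1,y=1 over L1,L2,L3,L4:
L1 α=1/4: [237/4, 123/2, 27/4]
L2 α=1/4: [1519/16, 463/8, 781/16]
L3 α=1/3: [2879/24, 607/12, 903/8]
L4 α=3/7: [4895/42, 2488/21, 1797/14]
→ [117, 118, 128]


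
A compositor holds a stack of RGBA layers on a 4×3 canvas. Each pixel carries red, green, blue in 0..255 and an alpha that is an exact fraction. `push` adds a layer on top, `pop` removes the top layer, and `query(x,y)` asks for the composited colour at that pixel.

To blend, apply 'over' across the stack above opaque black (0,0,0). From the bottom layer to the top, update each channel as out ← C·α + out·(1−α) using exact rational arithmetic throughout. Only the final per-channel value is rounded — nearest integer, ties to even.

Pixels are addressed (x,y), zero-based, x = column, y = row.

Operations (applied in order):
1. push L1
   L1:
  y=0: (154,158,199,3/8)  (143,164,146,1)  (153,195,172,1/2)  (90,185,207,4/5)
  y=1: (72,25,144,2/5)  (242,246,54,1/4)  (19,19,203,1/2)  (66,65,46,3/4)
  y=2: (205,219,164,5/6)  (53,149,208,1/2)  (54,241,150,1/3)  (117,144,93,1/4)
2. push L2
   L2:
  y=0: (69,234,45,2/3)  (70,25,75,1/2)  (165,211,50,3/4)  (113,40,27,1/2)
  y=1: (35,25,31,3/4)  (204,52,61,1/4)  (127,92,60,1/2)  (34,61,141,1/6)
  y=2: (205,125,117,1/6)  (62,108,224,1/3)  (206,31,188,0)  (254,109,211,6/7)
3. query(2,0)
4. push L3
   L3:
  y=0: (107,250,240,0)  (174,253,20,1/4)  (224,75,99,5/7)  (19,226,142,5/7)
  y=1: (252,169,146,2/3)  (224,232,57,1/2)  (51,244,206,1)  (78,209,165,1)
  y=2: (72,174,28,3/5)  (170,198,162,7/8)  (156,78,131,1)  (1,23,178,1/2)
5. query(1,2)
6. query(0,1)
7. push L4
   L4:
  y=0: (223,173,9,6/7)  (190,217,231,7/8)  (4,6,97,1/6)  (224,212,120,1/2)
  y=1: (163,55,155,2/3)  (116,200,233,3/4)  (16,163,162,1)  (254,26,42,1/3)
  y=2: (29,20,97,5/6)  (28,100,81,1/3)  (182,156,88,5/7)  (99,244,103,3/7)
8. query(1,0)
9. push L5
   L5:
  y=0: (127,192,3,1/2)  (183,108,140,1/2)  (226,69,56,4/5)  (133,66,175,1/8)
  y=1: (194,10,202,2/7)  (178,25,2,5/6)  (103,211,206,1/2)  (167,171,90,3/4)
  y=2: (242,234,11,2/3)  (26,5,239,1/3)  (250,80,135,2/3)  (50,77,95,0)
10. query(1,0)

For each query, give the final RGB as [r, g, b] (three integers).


(2,0) stack=L1,L2; from [0,0,0]:
after L1 α=1/2: [153/2, 195/2, 86]
after L2 α=3/4: [1143/8, 1461/8, 59]
rounded: [143, 183, 59]

(1,2) stack=L1,L2,L3; from [0,0,0]:
+L1 (α=1/2) → [53/2, 149/2, 104]
+L2 (α=1/3) → [115/3, 257/3, 144]
+L3 (α=7/8) → [3685/24, 4415/24, 639/4]
= [154, 184, 160]

query (0,1) [L1,L2,L3] — begin 0,0,0
after L1 α=2/5: [144/5, 10, 288/5]
after L2 α=3/4: [669/20, 85/4, 753/20]
after L3 α=2/3: [3583/20, 479/4, 6593/60]
rounded: [179, 120, 110]

query (1,0) [L1,L2,L3,L4] — begin 0,0,0
L1 α=1: [143, 164, 146]
L2 α=1/2: [213/2, 189/2, 221/2]
L3 α=1/4: [987/8, 1073/8, 703/8]
L4 α=7/8: [11627/64, 13225/64, 13639/64]
= [182, 207, 213]

query (1,0) [L1,L2,L3,L4,L5] — begin 0,0,0
+L1 (α=1) → [143, 164, 146]
+L2 (α=1/2) → [213/2, 189/2, 221/2]
+L3 (α=1/4) → [987/8, 1073/8, 703/8]
+L4 (α=7/8) → [11627/64, 13225/64, 13639/64]
+L5 (α=1/2) → [23339/128, 20137/128, 22599/128]
→ [182, 157, 177]


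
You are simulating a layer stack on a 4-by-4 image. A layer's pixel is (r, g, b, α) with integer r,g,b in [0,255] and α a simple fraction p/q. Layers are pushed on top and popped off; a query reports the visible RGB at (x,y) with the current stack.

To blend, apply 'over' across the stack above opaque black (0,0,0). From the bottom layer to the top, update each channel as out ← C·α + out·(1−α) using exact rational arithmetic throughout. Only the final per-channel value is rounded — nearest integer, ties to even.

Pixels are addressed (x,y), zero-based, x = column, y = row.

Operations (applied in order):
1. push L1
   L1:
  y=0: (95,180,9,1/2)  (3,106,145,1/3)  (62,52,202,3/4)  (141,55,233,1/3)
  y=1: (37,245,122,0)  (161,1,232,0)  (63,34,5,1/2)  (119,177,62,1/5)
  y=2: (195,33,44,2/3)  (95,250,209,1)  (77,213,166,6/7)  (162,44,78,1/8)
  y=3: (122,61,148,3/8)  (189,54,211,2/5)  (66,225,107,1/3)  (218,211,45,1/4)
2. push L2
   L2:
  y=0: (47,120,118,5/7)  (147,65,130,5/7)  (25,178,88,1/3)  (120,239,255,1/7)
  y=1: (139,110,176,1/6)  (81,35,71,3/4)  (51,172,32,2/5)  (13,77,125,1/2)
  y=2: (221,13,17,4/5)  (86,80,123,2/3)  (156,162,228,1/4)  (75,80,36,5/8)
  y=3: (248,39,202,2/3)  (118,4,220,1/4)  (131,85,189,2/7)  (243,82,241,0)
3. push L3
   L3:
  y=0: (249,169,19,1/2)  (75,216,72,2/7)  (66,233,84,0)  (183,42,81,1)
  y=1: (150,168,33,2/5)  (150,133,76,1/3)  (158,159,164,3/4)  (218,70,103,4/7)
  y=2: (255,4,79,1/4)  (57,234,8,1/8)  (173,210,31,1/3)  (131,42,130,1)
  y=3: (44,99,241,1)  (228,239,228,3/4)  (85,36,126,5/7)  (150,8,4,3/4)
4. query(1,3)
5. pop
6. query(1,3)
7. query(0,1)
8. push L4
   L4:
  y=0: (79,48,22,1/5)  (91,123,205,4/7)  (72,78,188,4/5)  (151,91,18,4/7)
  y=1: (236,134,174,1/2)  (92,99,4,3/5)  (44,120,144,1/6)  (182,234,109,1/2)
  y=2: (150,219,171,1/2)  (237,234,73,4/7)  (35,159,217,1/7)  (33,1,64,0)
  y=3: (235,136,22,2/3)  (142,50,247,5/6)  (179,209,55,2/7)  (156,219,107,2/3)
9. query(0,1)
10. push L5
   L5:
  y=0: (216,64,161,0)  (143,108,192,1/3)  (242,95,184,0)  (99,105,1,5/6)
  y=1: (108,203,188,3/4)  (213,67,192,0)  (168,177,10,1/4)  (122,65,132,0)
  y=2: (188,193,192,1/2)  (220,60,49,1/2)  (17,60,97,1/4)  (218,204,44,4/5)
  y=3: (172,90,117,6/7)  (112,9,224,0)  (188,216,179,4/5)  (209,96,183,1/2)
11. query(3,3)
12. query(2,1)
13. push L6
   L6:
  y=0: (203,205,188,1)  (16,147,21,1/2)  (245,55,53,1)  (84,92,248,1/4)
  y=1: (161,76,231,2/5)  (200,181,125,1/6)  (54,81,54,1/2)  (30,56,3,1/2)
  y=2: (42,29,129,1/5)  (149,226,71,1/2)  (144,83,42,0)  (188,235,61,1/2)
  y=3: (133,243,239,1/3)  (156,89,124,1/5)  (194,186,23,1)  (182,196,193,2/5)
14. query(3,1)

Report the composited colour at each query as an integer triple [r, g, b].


at x=1,y=3 over L1,L2,L3:
+L1 (α=2/5) → [378/5, 108/5, 422/5]
+L2 (α=1/4) → [431/5, 86/5, 1183/10]
+L3 (α=3/4) → [3851/20, 3671/20, 8023/40]
→ [193, 184, 201]

query (1,3) [L1,L2] — begin 0,0,0
L1 α=2/5: [378/5, 108/5, 422/5]
L2 α=1/4: [431/5, 86/5, 1183/10]
→ [86, 17, 118]

at x=0,y=1 over L1,L2:
after L1 α=0: [0, 0, 0]
after L2 α=1/6: [139/6, 55/3, 88/3]
rounded: [23, 18, 29]

at x=0,y=1 over L1,L2,L4:
after L1 α=0: [0, 0, 0]
after L2 α=1/6: [139/6, 55/3, 88/3]
after L4 α=1/2: [1555/12, 457/6, 305/3]
rounded: [130, 76, 102]

query (3,3) [L1,L2,L4,L5] — begin 0,0,0
after L1 α=1/4: [109/2, 211/4, 45/4]
after L2 α=0: [109/2, 211/4, 45/4]
after L4 α=2/3: [733/6, 1963/12, 901/12]
after L5 α=1/2: [1987/12, 3115/24, 3097/24]
→ [166, 130, 129]

at x=2,y=1 over L1,L2,L4,L5:
+L1 (α=1/2) → [63/2, 17, 5/2]
+L2 (α=2/5) → [393/10, 79, 143/10]
+L4 (α=1/6) → [481/12, 515/6, 431/12]
+L5 (α=1/4) → [1153/16, 869/8, 471/16]
= [72, 109, 29]

(3,1) stack=L1,L2,L4,L5,L6; from [0,0,0]:
after L1 α=1/5: [119/5, 177/5, 62/5]
after L2 α=1/2: [92/5, 281/5, 687/10]
after L4 α=1/2: [501/5, 1451/10, 1777/20]
after L5 α=0: [501/5, 1451/10, 1777/20]
after L6 α=1/2: [651/10, 2011/20, 1837/40]
= [65, 101, 46]


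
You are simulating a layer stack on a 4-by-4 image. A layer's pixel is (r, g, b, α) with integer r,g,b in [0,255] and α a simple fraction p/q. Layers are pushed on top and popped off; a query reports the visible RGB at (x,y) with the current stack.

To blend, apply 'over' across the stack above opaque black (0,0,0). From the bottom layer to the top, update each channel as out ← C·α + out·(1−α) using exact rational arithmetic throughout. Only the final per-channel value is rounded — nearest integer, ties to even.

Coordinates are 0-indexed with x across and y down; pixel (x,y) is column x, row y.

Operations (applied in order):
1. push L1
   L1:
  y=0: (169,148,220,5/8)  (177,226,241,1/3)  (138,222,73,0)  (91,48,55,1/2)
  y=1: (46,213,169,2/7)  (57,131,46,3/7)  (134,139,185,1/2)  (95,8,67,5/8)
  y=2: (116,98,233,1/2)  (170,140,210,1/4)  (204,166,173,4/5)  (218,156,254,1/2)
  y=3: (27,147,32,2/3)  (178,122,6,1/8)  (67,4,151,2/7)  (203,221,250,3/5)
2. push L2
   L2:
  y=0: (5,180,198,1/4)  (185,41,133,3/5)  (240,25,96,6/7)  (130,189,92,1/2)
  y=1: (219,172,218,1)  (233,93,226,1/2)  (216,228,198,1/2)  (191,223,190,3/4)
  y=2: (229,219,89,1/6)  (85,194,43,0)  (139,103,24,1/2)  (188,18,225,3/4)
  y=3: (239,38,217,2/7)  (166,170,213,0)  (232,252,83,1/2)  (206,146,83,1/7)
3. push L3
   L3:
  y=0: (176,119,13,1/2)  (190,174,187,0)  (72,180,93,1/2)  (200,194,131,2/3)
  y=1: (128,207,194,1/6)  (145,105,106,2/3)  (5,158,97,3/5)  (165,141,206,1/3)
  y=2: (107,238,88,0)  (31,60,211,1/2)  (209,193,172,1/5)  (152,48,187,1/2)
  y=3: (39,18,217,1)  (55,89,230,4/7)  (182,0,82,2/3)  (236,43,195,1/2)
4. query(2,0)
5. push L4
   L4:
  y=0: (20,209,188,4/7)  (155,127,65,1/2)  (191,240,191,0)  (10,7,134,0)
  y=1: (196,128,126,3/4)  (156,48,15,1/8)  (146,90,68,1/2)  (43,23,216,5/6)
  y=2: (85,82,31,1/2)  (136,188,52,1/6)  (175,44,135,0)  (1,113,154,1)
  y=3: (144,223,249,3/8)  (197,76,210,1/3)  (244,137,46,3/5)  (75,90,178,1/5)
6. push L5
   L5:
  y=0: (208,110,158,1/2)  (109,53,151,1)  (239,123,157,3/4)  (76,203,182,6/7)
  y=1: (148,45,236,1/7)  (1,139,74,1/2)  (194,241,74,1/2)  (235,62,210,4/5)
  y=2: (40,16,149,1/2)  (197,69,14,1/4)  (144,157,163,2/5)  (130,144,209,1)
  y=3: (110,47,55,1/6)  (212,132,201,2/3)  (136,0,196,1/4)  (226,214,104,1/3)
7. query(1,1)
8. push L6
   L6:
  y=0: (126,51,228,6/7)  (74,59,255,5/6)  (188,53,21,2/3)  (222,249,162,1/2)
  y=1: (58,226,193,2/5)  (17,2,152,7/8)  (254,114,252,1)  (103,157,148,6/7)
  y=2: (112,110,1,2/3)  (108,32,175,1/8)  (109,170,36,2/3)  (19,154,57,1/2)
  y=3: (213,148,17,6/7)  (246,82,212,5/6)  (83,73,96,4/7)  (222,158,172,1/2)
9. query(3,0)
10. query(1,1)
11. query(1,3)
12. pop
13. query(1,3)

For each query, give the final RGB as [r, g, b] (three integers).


(2,0) stack=L1,L2,L3; from [0,0,0]:
after L1 α=0: [0, 0, 0]
after L2 α=6/7: [1440/7, 150/7, 576/7]
after L3 α=1/2: [972/7, 705/7, 1227/14]
rounded: [139, 101, 88]

query (1,1) [L1,L2,L3,L4,L5] — begin 0,0,0
L1 α=3/7: [171/7, 393/7, 138/7]
L2 α=1/2: [901/7, 522/7, 860/7]
L3 α=2/3: [977/7, 664/7, 2344/21]
L4 α=1/8: [1133/8, 89, 2389/24]
L5 α=1/2: [1141/16, 114, 4165/48]
rounded: [71, 114, 87]

query (3,0) [L1,L2,L3,L4,L5,L6] — begin 0,0,0
L1 α=1/2: [91/2, 24, 55/2]
L2 α=1/2: [351/4, 213/2, 239/4]
L3 α=2/3: [1951/12, 989/6, 429/4]
L4 α=0: [1951/12, 989/6, 429/4]
L5 α=6/7: [7423/84, 8297/42, 4797/28]
L6 α=1/2: [26071/168, 18755/84, 9333/56]
→ [155, 223, 167]

query (1,1) [L1,L2,L3,L4,L5,L6] — begin 0,0,0
L1 α=3/7: [171/7, 393/7, 138/7]
L2 α=1/2: [901/7, 522/7, 860/7]
L3 α=2/3: [977/7, 664/7, 2344/21]
L4 α=1/8: [1133/8, 89, 2389/24]
L5 α=1/2: [1141/16, 114, 4165/48]
L6 α=7/8: [3045/128, 16, 55237/384]
= [24, 16, 144]

(1,3) stack=L1,L2,L3,L4,L5,L6; from [0,0,0]:
after L1 α=1/8: [89/4, 61/4, 3/4]
after L2 α=0: [89/4, 61/4, 3/4]
after L3 α=4/7: [1147/28, 1607/28, 527/4]
after L4 α=1/3: [3905/42, 2671/42, 947/6]
after L5 α=2/3: [21713/126, 13759/126, 3359/18]
after L6 α=5/6: [176693/756, 65419/756, 22439/108]
rounded: [234, 87, 208]

at x=1,y=3 over L1,L2,L3,L4,L5:
after L1 α=1/8: [89/4, 61/4, 3/4]
after L2 α=0: [89/4, 61/4, 3/4]
after L3 α=4/7: [1147/28, 1607/28, 527/4]
after L4 α=1/3: [3905/42, 2671/42, 947/6]
after L5 α=2/3: [21713/126, 13759/126, 3359/18]
→ [172, 109, 187]


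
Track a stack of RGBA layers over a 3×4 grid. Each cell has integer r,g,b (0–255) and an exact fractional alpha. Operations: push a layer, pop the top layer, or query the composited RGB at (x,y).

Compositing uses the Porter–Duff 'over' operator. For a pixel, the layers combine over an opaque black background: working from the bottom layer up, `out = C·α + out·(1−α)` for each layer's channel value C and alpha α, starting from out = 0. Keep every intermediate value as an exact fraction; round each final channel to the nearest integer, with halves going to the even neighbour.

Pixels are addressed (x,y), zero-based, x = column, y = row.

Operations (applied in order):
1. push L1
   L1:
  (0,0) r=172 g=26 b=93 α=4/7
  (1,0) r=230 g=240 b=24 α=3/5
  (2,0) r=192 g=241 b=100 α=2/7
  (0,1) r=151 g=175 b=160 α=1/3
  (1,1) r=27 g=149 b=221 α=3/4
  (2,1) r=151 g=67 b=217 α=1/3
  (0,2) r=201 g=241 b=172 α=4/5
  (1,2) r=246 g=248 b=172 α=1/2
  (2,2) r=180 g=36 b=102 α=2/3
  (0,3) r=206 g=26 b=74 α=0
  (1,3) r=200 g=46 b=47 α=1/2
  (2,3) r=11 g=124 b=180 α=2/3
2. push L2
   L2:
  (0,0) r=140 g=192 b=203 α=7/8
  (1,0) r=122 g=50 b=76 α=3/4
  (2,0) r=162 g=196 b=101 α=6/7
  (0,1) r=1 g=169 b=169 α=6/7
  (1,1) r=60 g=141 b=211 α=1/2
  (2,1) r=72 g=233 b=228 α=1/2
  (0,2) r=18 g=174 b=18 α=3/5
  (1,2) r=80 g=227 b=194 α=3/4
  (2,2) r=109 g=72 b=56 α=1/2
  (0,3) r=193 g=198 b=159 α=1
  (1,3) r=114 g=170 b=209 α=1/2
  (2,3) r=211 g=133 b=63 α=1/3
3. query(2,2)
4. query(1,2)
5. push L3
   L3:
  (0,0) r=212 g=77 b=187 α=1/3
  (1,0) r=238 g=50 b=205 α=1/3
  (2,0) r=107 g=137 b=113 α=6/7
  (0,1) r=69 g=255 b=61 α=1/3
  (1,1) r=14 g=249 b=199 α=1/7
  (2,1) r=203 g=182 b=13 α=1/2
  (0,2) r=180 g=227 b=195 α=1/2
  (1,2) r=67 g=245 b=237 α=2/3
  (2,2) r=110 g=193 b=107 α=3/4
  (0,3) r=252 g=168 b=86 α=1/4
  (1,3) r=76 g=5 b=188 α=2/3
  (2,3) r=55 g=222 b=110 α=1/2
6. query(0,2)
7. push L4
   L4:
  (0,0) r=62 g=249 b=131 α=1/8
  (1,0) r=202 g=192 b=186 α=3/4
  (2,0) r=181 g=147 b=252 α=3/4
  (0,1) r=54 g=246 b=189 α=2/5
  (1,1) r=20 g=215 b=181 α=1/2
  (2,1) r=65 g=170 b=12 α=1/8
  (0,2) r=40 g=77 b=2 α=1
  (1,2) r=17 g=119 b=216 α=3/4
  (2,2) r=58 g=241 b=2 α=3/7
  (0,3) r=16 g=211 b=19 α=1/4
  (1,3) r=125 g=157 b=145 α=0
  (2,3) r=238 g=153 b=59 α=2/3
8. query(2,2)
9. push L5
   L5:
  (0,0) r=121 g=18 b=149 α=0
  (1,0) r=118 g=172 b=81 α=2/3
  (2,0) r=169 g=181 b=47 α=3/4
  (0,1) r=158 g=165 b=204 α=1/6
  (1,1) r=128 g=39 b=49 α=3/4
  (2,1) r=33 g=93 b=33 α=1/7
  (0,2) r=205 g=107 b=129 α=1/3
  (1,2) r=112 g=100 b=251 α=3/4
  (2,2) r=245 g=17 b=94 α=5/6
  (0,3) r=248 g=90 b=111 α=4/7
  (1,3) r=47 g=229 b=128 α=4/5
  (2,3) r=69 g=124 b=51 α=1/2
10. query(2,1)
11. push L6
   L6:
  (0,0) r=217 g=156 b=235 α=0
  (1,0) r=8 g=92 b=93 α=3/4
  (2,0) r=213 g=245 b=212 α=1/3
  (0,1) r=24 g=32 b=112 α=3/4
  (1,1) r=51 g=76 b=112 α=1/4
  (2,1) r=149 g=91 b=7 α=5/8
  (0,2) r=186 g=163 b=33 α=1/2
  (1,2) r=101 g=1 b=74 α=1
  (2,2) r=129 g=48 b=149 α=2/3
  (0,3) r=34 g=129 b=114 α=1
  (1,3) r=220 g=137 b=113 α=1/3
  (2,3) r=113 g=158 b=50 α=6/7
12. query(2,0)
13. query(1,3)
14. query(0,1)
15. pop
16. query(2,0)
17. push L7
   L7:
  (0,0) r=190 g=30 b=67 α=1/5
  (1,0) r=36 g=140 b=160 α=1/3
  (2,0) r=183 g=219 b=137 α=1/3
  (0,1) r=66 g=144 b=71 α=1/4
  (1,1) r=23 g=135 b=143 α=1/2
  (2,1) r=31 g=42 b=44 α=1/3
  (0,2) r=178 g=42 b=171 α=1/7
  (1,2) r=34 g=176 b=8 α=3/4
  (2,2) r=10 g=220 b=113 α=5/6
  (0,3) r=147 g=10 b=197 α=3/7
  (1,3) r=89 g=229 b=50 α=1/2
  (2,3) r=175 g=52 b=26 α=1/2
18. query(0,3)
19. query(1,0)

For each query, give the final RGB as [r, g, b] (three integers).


at x=2,y=2 over L1,L2:
L1 α=2/3: [120, 24, 68]
L2 α=1/2: [229/2, 48, 62]
rounded: [114, 48, 62]

query (1,2) [L1,L2] — begin 0,0,0
+L1 (α=1/2) → [123, 124, 86]
+L2 (α=3/4) → [363/4, 805/4, 167]
→ [91, 201, 167]

at x=0,y=2 over L1,L2,L3:
+L1 (α=4/5) → [804/5, 964/5, 688/5]
+L2 (α=3/5) → [1878/25, 4538/25, 1646/25]
+L3 (α=1/2) → [3189/25, 10213/50, 6521/50]
= [128, 204, 130]

query (2,2) [L1,L2,L3,L4] — begin 0,0,0
after L1 α=2/3: [120, 24, 68]
after L2 α=1/2: [229/2, 48, 62]
after L3 α=3/4: [889/8, 627/4, 383/4]
after L4 α=3/7: [1237/14, 1350/7, 389/7]
→ [88, 193, 56]

(2,1) stack=L1,L2,L3,L4,L5; from [0,0,0]:
L1 α=1/3: [151/3, 67/3, 217/3]
L2 α=1/2: [367/6, 383/3, 901/6]
L3 α=1/2: [1585/12, 929/6, 979/12]
L4 α=1/8: [11875/96, 7523/48, 6997/96]
L5 α=1/7: [12403/112, 1181/8, 1075/16]
→ [111, 148, 67]

at x=2,y=0 over L1,L2,L3,L4,L5,L6:
L1 α=2/7: [384/7, 482/7, 200/7]
L2 α=6/7: [7188/49, 8714/49, 4442/49]
L3 α=6/7: [38646/343, 48992/343, 37664/343]
L4 α=3/4: [224895/1372, 200255/1372, 74243/343]
L5 α=3/4: [920499/5488, 945251/5488, 61303/686]
L6 α=1/3: [501657/2744, 539177/2744, 44673/343]
rounded: [183, 196, 130]

(1,3) stack=L1,L2,L3,L4,L5,L6; from [0,0,0]:
L1 α=1/2: [100, 23, 47/2]
L2 α=1/2: [107, 193/2, 465/4]
L3 α=2/3: [259/3, 71/2, 1969/12]
L4 α=0: [259/3, 71/2, 1969/12]
L5 α=4/5: [823/15, 1903/10, 8113/60]
L6 α=1/3: [4946/45, 2588/15, 11503/90]
rounded: [110, 173, 128]

(0,1) stack=L1,L2,L3,L4,L5,L6; from [0,0,0]:
+L1 (α=1/3) → [151/3, 175/3, 160/3]
+L2 (α=6/7) → [169/21, 3217/21, 3202/21]
+L3 (α=1/3) → [1787/63, 11789/63, 7685/63]
+L4 (α=2/5) → [811/21, 22121/105, 15623/105]
+L5 (α=1/6) → [7373/126, 12793/63, 19907/126]
+L6 (α=3/4) → [16445/504, 18841/252, 62243/504]
→ [33, 75, 123]

query (2,0) [L1,L2,L3,L4,L5] — begin 0,0,0
after L1 α=2/7: [384/7, 482/7, 200/7]
after L2 α=6/7: [7188/49, 8714/49, 4442/49]
after L3 α=6/7: [38646/343, 48992/343, 37664/343]
after L4 α=3/4: [224895/1372, 200255/1372, 74243/343]
after L5 α=3/4: [920499/5488, 945251/5488, 61303/686]
rounded: [168, 172, 89]

at x=0,y=3 over L1,L2,L3,L4,L5,L7:
after L1 α=0: [0, 0, 0]
after L2 α=1: [193, 198, 159]
after L3 α=1/4: [831/4, 381/2, 563/4]
after L4 α=1/4: [2557/16, 1565/8, 1765/16]
after L5 α=4/7: [23543/112, 7575/56, 12399/112]
after L7 α=3/7: [35891/196, 7995/98, 28947/196]
→ [183, 82, 148]

query (1,0) [L1,L2,L3,L4,L5,L7] — begin 0,0,0
after L1 α=3/5: [138, 144, 72/5]
after L2 α=3/4: [126, 147/2, 303/5]
after L3 α=1/3: [490/3, 197/3, 1631/15]
after L4 α=3/4: [577/3, 1925/12, 10001/60]
after L5 α=2/3: [1285/9, 6053/36, 19721/180]
after L7 α=1/3: [2894/27, 8573/54, 34121/270]
= [107, 159, 126]


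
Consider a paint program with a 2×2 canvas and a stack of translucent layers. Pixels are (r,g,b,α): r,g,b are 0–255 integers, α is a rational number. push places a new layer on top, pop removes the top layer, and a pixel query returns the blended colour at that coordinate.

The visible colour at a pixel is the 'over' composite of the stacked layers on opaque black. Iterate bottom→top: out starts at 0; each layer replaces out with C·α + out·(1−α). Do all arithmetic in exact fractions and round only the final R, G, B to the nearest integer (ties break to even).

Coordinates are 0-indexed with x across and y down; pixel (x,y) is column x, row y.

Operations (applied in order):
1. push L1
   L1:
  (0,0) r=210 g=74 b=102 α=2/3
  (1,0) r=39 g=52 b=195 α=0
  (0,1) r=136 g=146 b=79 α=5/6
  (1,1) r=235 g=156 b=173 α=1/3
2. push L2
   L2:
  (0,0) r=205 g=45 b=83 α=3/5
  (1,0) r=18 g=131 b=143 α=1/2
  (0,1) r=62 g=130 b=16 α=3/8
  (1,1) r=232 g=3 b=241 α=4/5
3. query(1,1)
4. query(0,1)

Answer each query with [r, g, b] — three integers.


at x=1,y=1 over L1,L2:
+L1 (α=1/3) → [235/3, 52, 173/3]
+L2 (α=4/5) → [3019/15, 64/5, 613/3]
rounded: [201, 13, 204]

(0,1) stack=L1,L2; from [0,0,0]:
after L1 α=5/6: [340/3, 365/3, 395/6]
after L2 α=3/8: [1129/12, 2995/24, 2263/48]
rounded: [94, 125, 47]


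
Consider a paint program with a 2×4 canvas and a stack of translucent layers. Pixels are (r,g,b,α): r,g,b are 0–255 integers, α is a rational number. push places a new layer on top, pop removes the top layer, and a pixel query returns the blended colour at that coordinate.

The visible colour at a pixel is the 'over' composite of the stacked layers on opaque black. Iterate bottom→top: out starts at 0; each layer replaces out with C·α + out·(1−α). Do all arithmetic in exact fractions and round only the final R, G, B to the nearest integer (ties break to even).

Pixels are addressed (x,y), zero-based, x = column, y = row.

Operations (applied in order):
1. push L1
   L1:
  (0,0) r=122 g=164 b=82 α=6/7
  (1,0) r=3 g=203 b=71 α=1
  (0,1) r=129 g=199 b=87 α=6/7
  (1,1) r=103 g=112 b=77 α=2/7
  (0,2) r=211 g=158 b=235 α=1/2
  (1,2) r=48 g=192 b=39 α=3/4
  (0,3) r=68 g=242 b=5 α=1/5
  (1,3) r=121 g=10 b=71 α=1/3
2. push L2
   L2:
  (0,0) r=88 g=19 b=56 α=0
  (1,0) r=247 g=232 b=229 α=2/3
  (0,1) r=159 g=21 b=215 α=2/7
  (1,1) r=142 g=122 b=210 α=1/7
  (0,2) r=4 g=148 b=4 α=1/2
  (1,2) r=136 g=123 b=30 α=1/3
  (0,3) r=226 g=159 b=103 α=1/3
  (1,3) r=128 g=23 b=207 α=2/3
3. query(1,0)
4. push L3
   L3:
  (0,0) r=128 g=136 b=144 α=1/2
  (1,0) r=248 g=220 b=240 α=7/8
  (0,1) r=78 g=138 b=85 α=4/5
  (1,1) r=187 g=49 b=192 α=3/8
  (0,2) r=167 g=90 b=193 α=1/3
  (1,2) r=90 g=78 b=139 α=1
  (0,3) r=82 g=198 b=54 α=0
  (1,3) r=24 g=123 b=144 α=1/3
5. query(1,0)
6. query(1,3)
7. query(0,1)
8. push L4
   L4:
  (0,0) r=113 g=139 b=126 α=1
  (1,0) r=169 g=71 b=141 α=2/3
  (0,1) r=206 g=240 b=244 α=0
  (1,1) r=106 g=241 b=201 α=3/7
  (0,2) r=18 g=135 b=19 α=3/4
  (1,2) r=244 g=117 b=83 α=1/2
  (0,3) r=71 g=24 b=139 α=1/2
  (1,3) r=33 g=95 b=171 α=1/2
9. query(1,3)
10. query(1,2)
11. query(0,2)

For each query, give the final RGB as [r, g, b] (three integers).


at x=1,y=0 over L1,L2:
after L1 α=1: [3, 203, 71]
after L2 α=2/3: [497/3, 667/3, 529/3]
→ [166, 222, 176]

at x=1,y=0 over L1,L2,L3:
after L1 α=1: [3, 203, 71]
after L2 α=2/3: [497/3, 667/3, 529/3]
after L3 α=7/8: [5705/24, 5287/24, 5569/24]
= [238, 220, 232]

query (1,3) [L1,L2,L3] — begin 0,0,0
+L1 (α=1/3) → [121/3, 10/3, 71/3]
+L2 (α=2/3) → [889/9, 148/9, 1313/9]
+L3 (α=1/3) → [1994/27, 1403/27, 3922/27]
= [74, 52, 145]

(0,1) stack=L1,L2,L3; from [0,0,0]:
after L1 α=6/7: [774/7, 1194/7, 522/7]
after L2 α=2/7: [6096/49, 6264/49, 5620/49]
after L3 α=4/5: [21384/245, 33312/245, 4456/49]
→ [87, 136, 91]

at x=1,y=3 over L1,L2,L3,L4:
+L1 (α=1/3) → [121/3, 10/3, 71/3]
+L2 (α=2/3) → [889/9, 148/9, 1313/9]
+L3 (α=1/3) → [1994/27, 1403/27, 3922/27]
+L4 (α=1/2) → [2885/54, 1984/27, 8539/54]
rounded: [53, 73, 158]

query (1,2) [L1,L2,L3,L4] — begin 0,0,0
L1 α=3/4: [36, 144, 117/4]
L2 α=1/3: [208/3, 137, 59/2]
L3 α=1: [90, 78, 139]
L4 α=1/2: [167, 195/2, 111]
→ [167, 98, 111]

query (0,2) [L1,L2,L3,L4] — begin 0,0,0
L1 α=1/2: [211/2, 79, 235/2]
L2 α=1/2: [219/4, 227/2, 243/4]
L3 α=1/3: [553/6, 317/3, 629/6]
L4 α=3/4: [877/24, 383/3, 971/24]
= [37, 128, 40]


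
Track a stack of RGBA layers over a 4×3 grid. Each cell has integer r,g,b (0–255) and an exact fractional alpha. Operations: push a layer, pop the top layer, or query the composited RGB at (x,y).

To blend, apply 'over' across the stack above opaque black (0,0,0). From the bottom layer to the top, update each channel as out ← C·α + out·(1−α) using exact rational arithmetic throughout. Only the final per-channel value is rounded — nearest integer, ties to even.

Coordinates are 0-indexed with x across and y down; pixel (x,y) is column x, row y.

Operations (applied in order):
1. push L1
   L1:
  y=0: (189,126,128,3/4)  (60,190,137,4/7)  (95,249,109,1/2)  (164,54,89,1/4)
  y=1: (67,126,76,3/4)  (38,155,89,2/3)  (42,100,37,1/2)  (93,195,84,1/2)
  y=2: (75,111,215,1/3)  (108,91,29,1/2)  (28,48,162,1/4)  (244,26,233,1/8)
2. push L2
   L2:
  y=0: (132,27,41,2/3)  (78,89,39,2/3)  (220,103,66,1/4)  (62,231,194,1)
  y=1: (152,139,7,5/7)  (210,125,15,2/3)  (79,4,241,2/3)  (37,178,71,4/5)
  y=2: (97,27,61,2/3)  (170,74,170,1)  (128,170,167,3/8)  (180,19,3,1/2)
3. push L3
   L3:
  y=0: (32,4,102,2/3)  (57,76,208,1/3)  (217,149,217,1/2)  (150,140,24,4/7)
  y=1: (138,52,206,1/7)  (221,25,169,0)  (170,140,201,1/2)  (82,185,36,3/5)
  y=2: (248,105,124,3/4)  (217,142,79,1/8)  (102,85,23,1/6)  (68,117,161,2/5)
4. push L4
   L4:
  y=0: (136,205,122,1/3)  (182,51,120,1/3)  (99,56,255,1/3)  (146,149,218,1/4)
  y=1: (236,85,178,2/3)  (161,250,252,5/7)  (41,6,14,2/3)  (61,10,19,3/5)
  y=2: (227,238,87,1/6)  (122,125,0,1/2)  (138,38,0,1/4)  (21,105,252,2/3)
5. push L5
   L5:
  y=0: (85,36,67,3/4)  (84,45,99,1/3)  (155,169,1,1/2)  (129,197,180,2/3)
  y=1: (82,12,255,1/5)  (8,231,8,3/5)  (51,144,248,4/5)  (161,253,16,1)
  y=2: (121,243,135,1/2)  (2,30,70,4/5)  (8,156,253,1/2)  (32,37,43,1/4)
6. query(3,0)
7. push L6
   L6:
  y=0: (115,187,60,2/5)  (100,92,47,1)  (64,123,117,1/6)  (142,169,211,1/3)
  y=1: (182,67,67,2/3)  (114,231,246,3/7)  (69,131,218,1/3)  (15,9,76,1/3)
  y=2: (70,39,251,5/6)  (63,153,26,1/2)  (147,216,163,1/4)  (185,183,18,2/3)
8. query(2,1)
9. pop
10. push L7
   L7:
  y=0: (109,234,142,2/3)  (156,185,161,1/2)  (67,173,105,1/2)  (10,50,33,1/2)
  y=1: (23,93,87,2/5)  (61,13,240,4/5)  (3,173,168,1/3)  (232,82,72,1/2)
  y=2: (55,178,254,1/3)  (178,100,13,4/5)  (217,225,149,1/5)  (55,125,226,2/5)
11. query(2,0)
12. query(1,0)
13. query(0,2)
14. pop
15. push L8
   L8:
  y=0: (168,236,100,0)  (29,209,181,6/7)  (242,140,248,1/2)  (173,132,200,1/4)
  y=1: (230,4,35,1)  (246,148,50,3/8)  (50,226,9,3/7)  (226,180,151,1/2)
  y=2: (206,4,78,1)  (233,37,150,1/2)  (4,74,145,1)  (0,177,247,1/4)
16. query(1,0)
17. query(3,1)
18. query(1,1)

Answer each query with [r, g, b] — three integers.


query (3,0) [L1,L2,L3,L4,L5] — begin 0,0,0
+L1 (α=1/4) → [41, 27/2, 89/4]
+L2 (α=1) → [62, 231, 194]
+L3 (α=4/7) → [786/7, 179, 678/7]
+L4 (α=1/4) → [845/7, 343/2, 890/7]
+L5 (α=2/3) → [2651/21, 377/2, 3410/21]
= [126, 188, 162]

(2,1) stack=L1,L2,L3,L4,L5,L6; from [0,0,0]:
after L1 α=1/2: [21, 50, 37/2]
after L2 α=2/3: [179/3, 58/3, 1001/6]
after L3 α=1/2: [689/6, 239/3, 2207/12]
after L4 α=2/3: [1181/18, 275/9, 2543/36]
after L5 α=4/5: [4853/90, 5459/45, 7651/36]
after L6 α=1/3: [7958/135, 16813/135, 11575/54]
→ [59, 125, 214]

query (2,0) [L1,L2,L3,L4,L5,L7] — begin 0,0,0
+L1 (α=1/2) → [95/2, 249/2, 109/2]
+L2 (α=1/4) → [725/8, 953/8, 459/8]
+L3 (α=1/2) → [2461/16, 2145/16, 2195/16]
+L4 (α=1/3) → [3253/24, 2593/24, 4235/24]
+L5 (α=1/2) → [6973/48, 6649/48, 4259/48]
+L7 (α=1/2) → [10189/96, 14953/96, 9299/96]
= [106, 156, 97]

at x=1,y=0 over L1,L2,L3,L4,L5,L7:
L1 α=4/7: [240/7, 760/7, 548/7]
L2 α=2/3: [444/7, 2006/21, 1094/21]
L3 α=1/3: [429/7, 5608/63, 6556/63]
L4 α=1/3: [2132/21, 14429/189, 20672/189]
L5 α=1/3: [6028/63, 37363/567, 60055/567]
L7 α=1/2: [7928/63, 71129/567, 75671/567]
rounded: [126, 125, 133]

at x=0,y=2 over L1,L2,L3,L4,L5,L7:
L1 α=1/3: [25, 37, 215/3]
L2 α=2/3: [73, 91/3, 581/9]
L3 α=3/4: [817/4, 259/3, 3929/36]
L4 α=1/6: [4993/24, 2009/18, 22777/216]
L5 α=1/2: [7897/48, 6383/36, 51937/432]
L7 α=1/3: [9217/72, 9587/54, 106801/648]
= [128, 178, 165]

(1,0) stack=L1,L2,L3,L4,L5,L8; from [0,0,0]:
+L1 (α=4/7) → [240/7, 760/7, 548/7]
+L2 (α=2/3) → [444/7, 2006/21, 1094/21]
+L3 (α=1/3) → [429/7, 5608/63, 6556/63]
+L4 (α=1/3) → [2132/21, 14429/189, 20672/189]
+L5 (α=1/3) → [6028/63, 37363/567, 60055/567]
+L8 (α=6/7) → [16990/441, 748381/3969, 675817/3969]
→ [39, 189, 170]

(3,1) stack=L1,L2,L3,L4,L5,L8; from [0,0,0]:
L1 α=1/2: [93/2, 195/2, 42]
L2 α=4/5: [389/10, 1619/10, 326/5]
L3 α=3/5: [1619/25, 4394/25, 1192/25]
L4 α=3/5: [7813/125, 9538/125, 3809/125]
L5 α=1: [161, 253, 16]
L8 α=1/2: [387/2, 433/2, 167/2]
→ [194, 216, 84]

at x=1,y=1 over L1,L2,L3,L4,L5,L8:
L1 α=2/3: [76/3, 310/3, 178/3]
L2 α=2/3: [1336/9, 1060/9, 268/9]
L3 α=0: [1336/9, 1060/9, 268/9]
L4 α=5/7: [9917/63, 1910/9, 11876/63]
L5 α=3/5: [21346/315, 10057/45, 25264/315]
L8 α=3/8: [8480/63, 14053/72, 17357/252]
= [135, 195, 69]


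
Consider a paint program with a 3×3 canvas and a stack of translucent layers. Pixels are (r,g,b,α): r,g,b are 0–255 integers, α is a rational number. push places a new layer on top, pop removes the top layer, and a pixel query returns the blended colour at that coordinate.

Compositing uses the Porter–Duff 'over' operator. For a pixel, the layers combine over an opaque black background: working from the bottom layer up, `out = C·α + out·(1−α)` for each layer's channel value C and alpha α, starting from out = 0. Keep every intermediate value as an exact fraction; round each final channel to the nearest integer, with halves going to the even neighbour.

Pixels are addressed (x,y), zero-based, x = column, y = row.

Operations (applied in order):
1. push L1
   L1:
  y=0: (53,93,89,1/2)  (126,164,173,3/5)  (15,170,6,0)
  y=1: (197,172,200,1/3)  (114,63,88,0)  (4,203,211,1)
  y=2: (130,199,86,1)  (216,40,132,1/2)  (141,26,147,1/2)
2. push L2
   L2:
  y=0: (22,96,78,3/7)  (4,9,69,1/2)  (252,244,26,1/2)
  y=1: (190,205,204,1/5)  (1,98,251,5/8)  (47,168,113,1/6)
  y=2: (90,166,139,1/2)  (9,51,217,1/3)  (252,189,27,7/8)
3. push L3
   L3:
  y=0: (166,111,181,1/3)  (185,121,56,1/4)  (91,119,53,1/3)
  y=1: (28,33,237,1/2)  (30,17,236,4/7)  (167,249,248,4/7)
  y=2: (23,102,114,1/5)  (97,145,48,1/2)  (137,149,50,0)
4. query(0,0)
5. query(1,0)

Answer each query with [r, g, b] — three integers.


at x=0,y=0 over L1,L2,L3:
after L1 α=1/2: [53/2, 93/2, 89/2]
after L2 α=3/7: [172/7, 474/7, 412/7]
after L3 α=1/3: [502/7, 575/7, 697/7]
rounded: [72, 82, 100]

at x=1,y=0 over L1,L2,L3:
L1 α=3/5: [378/5, 492/5, 519/5]
L2 α=1/2: [199/5, 537/10, 432/5]
L3 α=1/4: [761/10, 2821/40, 394/5]
= [76, 71, 79]


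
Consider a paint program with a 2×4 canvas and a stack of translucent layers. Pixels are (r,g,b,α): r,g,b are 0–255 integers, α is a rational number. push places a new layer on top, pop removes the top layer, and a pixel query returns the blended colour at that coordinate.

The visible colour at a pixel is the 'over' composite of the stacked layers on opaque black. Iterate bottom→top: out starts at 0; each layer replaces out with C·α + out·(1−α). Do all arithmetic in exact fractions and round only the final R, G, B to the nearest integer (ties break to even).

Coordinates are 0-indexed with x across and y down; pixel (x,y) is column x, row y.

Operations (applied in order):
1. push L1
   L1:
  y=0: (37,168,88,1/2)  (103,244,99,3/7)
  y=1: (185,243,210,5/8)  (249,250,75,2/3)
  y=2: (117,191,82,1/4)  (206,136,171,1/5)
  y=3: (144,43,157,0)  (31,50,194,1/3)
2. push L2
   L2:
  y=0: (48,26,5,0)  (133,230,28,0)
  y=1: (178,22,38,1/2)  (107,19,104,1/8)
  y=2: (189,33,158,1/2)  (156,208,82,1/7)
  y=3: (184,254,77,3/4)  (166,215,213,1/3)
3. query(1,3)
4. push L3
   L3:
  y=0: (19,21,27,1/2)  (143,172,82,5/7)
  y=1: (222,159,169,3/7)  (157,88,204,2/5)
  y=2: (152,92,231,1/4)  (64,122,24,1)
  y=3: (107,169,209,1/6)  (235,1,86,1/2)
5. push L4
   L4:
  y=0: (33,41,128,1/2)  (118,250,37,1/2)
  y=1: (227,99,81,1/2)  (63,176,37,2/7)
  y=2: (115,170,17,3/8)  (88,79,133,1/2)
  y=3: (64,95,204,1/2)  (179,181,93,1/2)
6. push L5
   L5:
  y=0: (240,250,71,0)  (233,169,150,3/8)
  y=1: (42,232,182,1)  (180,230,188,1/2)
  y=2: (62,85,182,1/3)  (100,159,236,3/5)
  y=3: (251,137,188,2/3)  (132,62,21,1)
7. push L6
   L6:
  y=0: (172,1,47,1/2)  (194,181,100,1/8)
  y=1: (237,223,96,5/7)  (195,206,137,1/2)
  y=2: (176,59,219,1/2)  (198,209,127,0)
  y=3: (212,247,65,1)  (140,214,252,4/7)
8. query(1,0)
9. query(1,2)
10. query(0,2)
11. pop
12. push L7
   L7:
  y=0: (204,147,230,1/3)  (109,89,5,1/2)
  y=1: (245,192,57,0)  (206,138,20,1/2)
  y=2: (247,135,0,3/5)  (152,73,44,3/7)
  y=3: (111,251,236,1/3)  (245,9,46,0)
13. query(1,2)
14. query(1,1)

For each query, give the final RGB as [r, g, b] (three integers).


(1,3) stack=L1,L2; from [0,0,0]:
L1 α=1/3: [31/3, 50/3, 194/3]
L2 α=1/3: [560/9, 745/9, 1027/9]
rounded: [62, 83, 114]

at x=1,y=0 over L1,L2,L3,L4,L5,L6:
L1 α=3/7: [309/7, 732/7, 297/7]
L2 α=0: [309/7, 732/7, 297/7]
L3 α=5/7: [5623/49, 7484/49, 3464/49]
L4 α=1/2: [11405/98, 9867/49, 5277/98]
L5 α=3/8: [125527/784, 37089/196, 70485/784]
L6 α=1/8: [147255/896, 42157/224, 81685/896]
→ [164, 188, 91]

at x=1,y=2 over L1,L2,L3,L4,L5,L6:
+L1 (α=1/5) → [206/5, 136/5, 171/5]
+L2 (α=1/7) → [288/5, 1856/35, 1436/35]
+L3 (α=1) → [64, 122, 24]
+L4 (α=1/2) → [76, 201/2, 157/2]
+L5 (α=3/5) → [452/5, 678/5, 173]
+L6 (α=0) → [452/5, 678/5, 173]
= [90, 136, 173]

query (0,2) [L1,L2,L3,L4,L5,L6] — begin 0,0,0
after L1 α=1/4: [117/4, 191/4, 41/2]
after L2 α=1/2: [873/8, 323/8, 357/4]
after L3 α=1/4: [3835/32, 1705/32, 1995/16]
after L4 α=3/8: [30215/256, 24845/256, 10791/128]
after L5 α=1/3: [12717/128, 35725/384, 22439/192]
after L6 α=1/2: [35245/256, 58381/768, 64487/384]
rounded: [138, 76, 168]

(1,2) stack=L1,L2,L3,L4,L5,L7; from [0,0,0]:
L1 α=1/5: [206/5, 136/5, 171/5]
L2 α=1/7: [288/5, 1856/35, 1436/35]
L3 α=1: [64, 122, 24]
L4 α=1/2: [76, 201/2, 157/2]
L5 α=3/5: [452/5, 678/5, 173]
L7 α=3/7: [584/5, 3807/35, 824/7]
→ [117, 109, 118]

query (1,1) [L1,L2,L3,L4,L5,L7] — begin 0,0,0
after L1 α=2/3: [166, 500/3, 50]
after L2 α=1/8: [1269/8, 3557/24, 227/4]
after L3 α=2/5: [6319/40, 993/8, 2313/20]
after L4 α=2/7: [7327/56, 7781/56, 2609/28]
after L5 α=1/2: [17407/112, 20661/112, 7873/56]
after L7 α=1/2: [40479/224, 36117/224, 8993/112]
→ [181, 161, 80]


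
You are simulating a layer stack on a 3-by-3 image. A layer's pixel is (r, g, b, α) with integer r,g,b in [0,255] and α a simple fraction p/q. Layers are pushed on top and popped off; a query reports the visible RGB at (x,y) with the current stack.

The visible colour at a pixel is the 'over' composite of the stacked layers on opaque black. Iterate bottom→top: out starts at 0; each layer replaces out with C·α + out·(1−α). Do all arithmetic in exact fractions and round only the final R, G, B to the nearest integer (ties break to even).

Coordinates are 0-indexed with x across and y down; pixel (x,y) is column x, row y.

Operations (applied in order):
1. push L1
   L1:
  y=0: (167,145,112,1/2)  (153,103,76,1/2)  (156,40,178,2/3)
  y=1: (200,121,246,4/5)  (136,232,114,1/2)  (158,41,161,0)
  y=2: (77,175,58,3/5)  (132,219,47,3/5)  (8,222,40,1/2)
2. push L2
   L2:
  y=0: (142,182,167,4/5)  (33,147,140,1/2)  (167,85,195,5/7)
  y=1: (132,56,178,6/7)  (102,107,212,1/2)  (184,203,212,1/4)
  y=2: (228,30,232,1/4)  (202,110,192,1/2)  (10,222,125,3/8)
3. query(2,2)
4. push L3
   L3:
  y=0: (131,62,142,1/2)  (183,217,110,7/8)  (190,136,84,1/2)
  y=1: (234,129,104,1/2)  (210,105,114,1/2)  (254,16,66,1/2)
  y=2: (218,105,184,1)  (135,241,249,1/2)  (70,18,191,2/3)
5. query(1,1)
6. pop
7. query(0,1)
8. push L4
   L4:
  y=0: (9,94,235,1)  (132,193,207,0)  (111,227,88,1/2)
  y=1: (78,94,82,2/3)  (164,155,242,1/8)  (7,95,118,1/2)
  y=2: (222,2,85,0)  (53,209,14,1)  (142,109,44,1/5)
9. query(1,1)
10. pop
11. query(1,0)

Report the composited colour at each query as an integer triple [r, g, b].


(2,2) stack=L1,L2; from [0,0,0]:
+L1 (α=1/2) → [4, 111, 20]
+L2 (α=3/8) → [25/4, 1221/8, 475/8]
= [6, 153, 59]

query (1,1) [L1,L2,L3] — begin 0,0,0
+L1 (α=1/2) → [68, 116, 57]
+L2 (α=1/2) → [85, 223/2, 269/2]
+L3 (α=1/2) → [295/2, 433/4, 497/4]
rounded: [148, 108, 124]

(0,1) stack=L1,L2; from [0,0,0]:
L1 α=4/5: [160, 484/5, 984/5]
L2 α=6/7: [136, 2164/35, 6324/35]
→ [136, 62, 181]

at x=1,y=1 over L1,L2,L4:
after L1 α=1/2: [68, 116, 57]
after L2 α=1/2: [85, 223/2, 269/2]
after L4 α=1/8: [759/8, 1871/16, 2367/16]
→ [95, 117, 148]

query (1,0) [L1,L2] — begin 0,0,0
after L1 α=1/2: [153/2, 103/2, 38]
after L2 α=1/2: [219/4, 397/4, 89]
rounded: [55, 99, 89]


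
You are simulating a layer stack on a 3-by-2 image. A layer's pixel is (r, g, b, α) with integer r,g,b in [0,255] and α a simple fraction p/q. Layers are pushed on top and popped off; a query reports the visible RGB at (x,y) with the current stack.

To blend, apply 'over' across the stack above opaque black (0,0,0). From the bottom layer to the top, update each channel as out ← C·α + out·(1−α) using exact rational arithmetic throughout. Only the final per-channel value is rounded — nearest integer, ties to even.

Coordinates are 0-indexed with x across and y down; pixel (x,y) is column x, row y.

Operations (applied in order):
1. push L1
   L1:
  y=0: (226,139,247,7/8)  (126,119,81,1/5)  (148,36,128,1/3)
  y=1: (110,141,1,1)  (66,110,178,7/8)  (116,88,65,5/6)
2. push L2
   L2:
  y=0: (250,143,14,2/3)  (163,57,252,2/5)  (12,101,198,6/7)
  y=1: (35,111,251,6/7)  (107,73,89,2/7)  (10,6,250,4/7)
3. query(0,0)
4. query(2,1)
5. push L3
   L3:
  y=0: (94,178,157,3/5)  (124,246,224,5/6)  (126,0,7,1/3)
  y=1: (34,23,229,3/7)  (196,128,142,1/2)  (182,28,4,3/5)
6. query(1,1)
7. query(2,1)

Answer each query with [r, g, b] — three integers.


query (0,0) [L1,L2] — begin 0,0,0
+L1 (α=7/8) → [791/4, 973/8, 1729/8]
+L2 (α=2/3) → [2791/12, 1087/8, 651/8]
→ [233, 136, 81]

query (2,1) [L1,L2] — begin 0,0,0
after L1 α=5/6: [290/3, 220/3, 325/6]
after L2 α=4/7: [330/7, 244/7, 2325/14]
→ [47, 35, 166]

query (1,1) [L1,L2,L3] — begin 0,0,0
after L1 α=7/8: [231/4, 385/4, 623/4]
after L2 α=2/7: [2011/28, 2509/28, 3827/28]
after L3 α=1/2: [7499/56, 6093/56, 7803/56]
= [134, 109, 139]

query (2,1) [L1,L2,L3] — begin 0,0,0
L1 α=5/6: [290/3, 220/3, 325/6]
L2 α=4/7: [330/7, 244/7, 2325/14]
L3 α=3/5: [4482/35, 1076/35, 2409/35]
rounded: [128, 31, 69]


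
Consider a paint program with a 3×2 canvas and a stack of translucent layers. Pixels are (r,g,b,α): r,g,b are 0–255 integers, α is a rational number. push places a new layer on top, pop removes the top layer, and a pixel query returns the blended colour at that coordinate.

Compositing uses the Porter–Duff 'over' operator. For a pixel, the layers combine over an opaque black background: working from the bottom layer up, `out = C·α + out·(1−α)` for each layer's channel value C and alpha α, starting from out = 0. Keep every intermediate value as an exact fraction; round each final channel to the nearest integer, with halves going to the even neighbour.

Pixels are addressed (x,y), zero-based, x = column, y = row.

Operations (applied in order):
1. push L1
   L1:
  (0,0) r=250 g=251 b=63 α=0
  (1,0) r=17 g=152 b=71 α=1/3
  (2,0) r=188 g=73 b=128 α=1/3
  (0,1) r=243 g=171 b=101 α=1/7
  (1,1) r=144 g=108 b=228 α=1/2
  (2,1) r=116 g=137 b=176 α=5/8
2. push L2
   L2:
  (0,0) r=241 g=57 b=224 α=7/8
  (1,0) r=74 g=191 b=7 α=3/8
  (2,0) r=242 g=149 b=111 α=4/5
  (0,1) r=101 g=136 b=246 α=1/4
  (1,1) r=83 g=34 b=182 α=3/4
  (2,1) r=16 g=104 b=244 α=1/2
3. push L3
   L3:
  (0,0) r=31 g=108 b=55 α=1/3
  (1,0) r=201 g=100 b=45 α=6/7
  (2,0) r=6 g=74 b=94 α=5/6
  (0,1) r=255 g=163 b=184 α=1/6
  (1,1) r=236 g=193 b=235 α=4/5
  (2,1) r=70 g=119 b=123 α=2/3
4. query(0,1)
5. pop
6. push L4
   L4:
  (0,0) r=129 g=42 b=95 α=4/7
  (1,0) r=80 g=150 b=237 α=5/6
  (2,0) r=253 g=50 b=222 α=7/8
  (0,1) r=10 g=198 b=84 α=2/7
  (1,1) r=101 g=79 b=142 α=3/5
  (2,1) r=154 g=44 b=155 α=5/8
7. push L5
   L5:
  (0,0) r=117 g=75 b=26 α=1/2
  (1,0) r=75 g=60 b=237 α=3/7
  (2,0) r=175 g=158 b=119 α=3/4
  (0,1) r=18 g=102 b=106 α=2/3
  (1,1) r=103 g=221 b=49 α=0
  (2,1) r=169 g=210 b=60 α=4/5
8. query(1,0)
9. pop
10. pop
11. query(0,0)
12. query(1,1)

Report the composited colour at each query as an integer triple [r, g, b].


at x=0,y=1 over L1,L2,L3:
L1 α=1/7: [243/7, 171/7, 101/7]
L2 α=1/4: [359/7, 1465/28, 2025/28]
L3 α=1/6: [1790/21, 3963/56, 15277/168]
→ [85, 71, 91]

query (1,0) [L1,L2,L4,L5] — begin 0,0,0
after L1 α=1/3: [17/3, 152/3, 71/3]
after L2 α=3/8: [751/24, 2479/24, 209/12]
after L4 α=5/6: [10351/144, 20479/144, 14429/72]
after L5 α=3/7: [18451/252, 26959/252, 27227/126]
= [73, 107, 216]

at x=0,y=0 over L1,L2:
after L1 α=0: [0, 0, 0]
after L2 α=7/8: [1687/8, 399/8, 196]
rounded: [211, 50, 196]

at x=1,y=1 over L1,L2:
+L1 (α=1/2) → [72, 54, 114]
+L2 (α=3/4) → [321/4, 39, 165]
→ [80, 39, 165]
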